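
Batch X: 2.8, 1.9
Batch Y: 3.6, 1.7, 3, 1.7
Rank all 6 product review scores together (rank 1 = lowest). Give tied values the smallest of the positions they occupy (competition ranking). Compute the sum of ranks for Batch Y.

Sorted (ascending): 1.7, 1.7, 1.9, 2.8, 3, 3.6
The 2 values of 1.7 occupy positions 1–2 → each gets rank 1.
Batch Y values → pooled ranks: 3.6→6, 1.7→1, 3→5, 1.7→1
Rank sum = 6 + 1 + 5 + 1 = 13

13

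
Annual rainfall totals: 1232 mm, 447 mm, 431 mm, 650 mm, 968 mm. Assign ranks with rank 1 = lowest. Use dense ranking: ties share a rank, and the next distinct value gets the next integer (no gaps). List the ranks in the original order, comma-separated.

5, 2, 1, 3, 4

Sorted (ascending): 431, 447, 650, 968, 1232
No ties — each value takes its position as its rank.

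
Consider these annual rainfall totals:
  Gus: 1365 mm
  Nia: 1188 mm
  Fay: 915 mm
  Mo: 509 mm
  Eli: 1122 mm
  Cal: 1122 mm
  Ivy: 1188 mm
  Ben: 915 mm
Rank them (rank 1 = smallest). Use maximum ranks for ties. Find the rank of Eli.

5

Sorted (ascending): 509, 915, 915, 1122, 1122, 1188, 1188, 1365
The 2 values of 915 occupy positions 2–3 → each gets rank 3.
The 2 values of 1122 occupy positions 4–5 → each gets rank 5.
The 2 values of 1188 occupy positions 6–7 → each gets rank 7.
Eli has value 1122 mm → rank 5.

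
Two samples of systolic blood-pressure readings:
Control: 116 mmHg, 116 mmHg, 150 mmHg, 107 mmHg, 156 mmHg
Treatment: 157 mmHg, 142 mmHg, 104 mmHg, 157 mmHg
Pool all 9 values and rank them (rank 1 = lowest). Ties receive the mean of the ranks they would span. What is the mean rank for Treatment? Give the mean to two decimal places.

Sorted (ascending): 104, 107, 116, 116, 142, 150, 156, 157, 157
The 2 values of 116 occupy positions 3–4 → average rank (3+4)/2 = 3.5.
The 2 values of 157 occupy positions 8–9 → average rank (8+9)/2 = 8.5.
Treatment values → pooled ranks: 157→8.5, 142→5, 104→1, 157→8.5
Mean rank = (8.5 + 5 + 1 + 8.5) / 4 = 5.75

5.75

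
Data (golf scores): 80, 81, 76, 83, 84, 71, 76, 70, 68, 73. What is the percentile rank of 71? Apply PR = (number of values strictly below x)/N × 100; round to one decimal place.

N = 10.
Strictly below 71: 2. Equal to 71: 1.
PR = 2/10 × 100 = 20.0

20.0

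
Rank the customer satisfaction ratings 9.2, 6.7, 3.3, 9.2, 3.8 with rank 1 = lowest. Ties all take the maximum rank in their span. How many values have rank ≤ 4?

3

Sorted (ascending): 3.3, 3.8, 6.7, 9.2, 9.2
The 2 values of 9.2 occupy positions 4–5 → each gets rank 5.
Ranks ≤ 4: {1, 2, 3} → 3 values.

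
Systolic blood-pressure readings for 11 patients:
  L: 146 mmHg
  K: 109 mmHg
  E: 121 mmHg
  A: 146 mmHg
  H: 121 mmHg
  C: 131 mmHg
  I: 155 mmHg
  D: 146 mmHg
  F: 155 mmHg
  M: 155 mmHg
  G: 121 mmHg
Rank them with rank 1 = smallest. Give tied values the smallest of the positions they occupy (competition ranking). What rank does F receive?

Sorted (ascending): 109, 121, 121, 121, 131, 146, 146, 146, 155, 155, 155
The 3 values of 121 occupy positions 2–4 → each gets rank 2.
The 3 values of 146 occupy positions 6–8 → each gets rank 6.
The 3 values of 155 occupy positions 9–11 → each gets rank 9.
F has value 155 mmHg → rank 9.

9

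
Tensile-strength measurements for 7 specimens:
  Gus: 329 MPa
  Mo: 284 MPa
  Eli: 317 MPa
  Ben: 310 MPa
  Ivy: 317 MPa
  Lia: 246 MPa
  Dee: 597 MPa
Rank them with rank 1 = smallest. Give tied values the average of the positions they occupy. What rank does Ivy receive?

Sorted (ascending): 246, 284, 310, 317, 317, 329, 597
The 2 values of 317 occupy positions 4–5 → average rank (4+5)/2 = 4.5.
Ivy has value 317 MPa → rank 4.5.

4.5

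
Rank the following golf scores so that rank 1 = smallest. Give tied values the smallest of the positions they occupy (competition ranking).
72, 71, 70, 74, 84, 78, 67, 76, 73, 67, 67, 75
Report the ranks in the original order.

Sorted (ascending): 67, 67, 67, 70, 71, 72, 73, 74, 75, 76, 78, 84
The 3 values of 67 occupy positions 1–3 → each gets rank 1.

6, 5, 4, 8, 12, 11, 1, 10, 7, 1, 1, 9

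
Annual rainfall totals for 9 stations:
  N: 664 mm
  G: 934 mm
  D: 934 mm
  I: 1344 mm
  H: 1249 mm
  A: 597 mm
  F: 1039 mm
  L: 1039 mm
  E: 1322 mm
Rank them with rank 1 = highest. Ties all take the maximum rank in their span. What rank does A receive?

9

Sorted (descending): 1344, 1322, 1249, 1039, 1039, 934, 934, 664, 597
The 2 values of 1039 occupy positions 4–5 → each gets rank 5.
The 2 values of 934 occupy positions 6–7 → each gets rank 7.
A has value 597 mm → rank 9.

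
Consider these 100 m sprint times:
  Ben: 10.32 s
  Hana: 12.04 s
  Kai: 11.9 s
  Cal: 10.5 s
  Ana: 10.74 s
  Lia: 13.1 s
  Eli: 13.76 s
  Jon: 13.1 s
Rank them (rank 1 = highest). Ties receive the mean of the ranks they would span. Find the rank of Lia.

Sorted (descending): 13.76, 13.1, 13.1, 12.04, 11.9, 10.74, 10.5, 10.32
The 2 values of 13.1 occupy positions 2–3 → average rank (2+3)/2 = 2.5.
Lia has value 13.1 s → rank 2.5.

2.5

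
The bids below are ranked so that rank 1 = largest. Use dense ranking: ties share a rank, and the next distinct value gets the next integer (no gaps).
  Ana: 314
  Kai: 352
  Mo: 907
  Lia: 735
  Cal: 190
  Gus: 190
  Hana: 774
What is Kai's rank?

4

Sorted (descending): 907, 774, 735, 352, 314, 190, 190
The 2 values of 190 share dense rank 6.
Remaining distinct values take the next consecutive integers.
Kai has value 352 → rank 4.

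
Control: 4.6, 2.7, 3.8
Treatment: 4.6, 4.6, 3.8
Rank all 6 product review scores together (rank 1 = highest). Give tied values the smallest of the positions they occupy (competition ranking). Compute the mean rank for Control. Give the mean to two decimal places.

Sorted (descending): 4.6, 4.6, 4.6, 3.8, 3.8, 2.7
The 3 values of 4.6 occupy positions 1–3 → each gets rank 1.
The 2 values of 3.8 occupy positions 4–5 → each gets rank 4.
Control values → pooled ranks: 4.6→1, 2.7→6, 3.8→4
Mean rank = (1 + 6 + 4) / 3 = 3.67

3.67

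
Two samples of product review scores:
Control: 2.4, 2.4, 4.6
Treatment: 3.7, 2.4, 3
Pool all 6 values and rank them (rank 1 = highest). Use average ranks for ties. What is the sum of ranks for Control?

Sorted (descending): 4.6, 3.7, 3, 2.4, 2.4, 2.4
The 3 values of 2.4 occupy positions 4–6 → average rank 5.
Control values → pooled ranks: 2.4→5, 2.4→5, 4.6→1
Rank sum = 5 + 5 + 1 = 11

11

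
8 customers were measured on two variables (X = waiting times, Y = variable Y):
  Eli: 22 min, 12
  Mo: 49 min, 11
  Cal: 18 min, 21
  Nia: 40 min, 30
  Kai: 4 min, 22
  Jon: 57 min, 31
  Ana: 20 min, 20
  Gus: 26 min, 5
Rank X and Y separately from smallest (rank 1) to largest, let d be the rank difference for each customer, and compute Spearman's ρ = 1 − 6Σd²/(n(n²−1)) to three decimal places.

Ranks of variable 1: 4, 7, 2, 6, 1, 8, 3, 5
Ranks of variable 2: 3, 2, 5, 7, 6, 8, 4, 1
d = r₁ − r₂: 1, 5, -3, -1, -5, 0, -1, 4
d²: 1, 25, 9, 1, 25, 0, 1, 16; Σd² = 78
ρ = 1 − 6·78/(8·63) = 1 − 468/504 = 0.071

0.071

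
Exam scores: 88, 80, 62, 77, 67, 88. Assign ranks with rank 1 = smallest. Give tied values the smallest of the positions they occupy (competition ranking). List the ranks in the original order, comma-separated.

5, 4, 1, 3, 2, 5

Sorted (ascending): 62, 67, 77, 80, 88, 88
The 2 values of 88 occupy positions 5–6 → each gets rank 5.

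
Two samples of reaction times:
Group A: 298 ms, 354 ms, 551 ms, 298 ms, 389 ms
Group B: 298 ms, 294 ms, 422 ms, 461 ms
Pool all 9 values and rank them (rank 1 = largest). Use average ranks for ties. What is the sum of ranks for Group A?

24

Sorted (descending): 551, 461, 422, 389, 354, 298, 298, 298, 294
The 3 values of 298 occupy positions 6–8 → average rank 7.
Group A values → pooled ranks: 298→7, 354→5, 551→1, 298→7, 389→4
Rank sum = 7 + 5 + 1 + 7 + 4 = 24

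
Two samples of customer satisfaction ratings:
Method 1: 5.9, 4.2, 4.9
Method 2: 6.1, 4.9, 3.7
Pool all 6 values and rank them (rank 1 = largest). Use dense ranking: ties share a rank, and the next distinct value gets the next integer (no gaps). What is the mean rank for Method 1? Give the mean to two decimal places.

Sorted (descending): 6.1, 5.9, 4.9, 4.9, 4.2, 3.7
The 2 values of 4.9 share dense rank 3.
Remaining distinct values take the next consecutive integers.
Method 1 values → pooled ranks: 5.9→2, 4.2→4, 4.9→3
Mean rank = (2 + 4 + 3) / 3 = 3.00

3.00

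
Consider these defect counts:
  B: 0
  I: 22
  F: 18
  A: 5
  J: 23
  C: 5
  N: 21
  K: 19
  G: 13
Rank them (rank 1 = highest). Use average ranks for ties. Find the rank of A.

Sorted (descending): 23, 22, 21, 19, 18, 13, 5, 5, 0
The 2 values of 5 occupy positions 7–8 → average rank (7+8)/2 = 7.5.
A has value 5 → rank 7.5.

7.5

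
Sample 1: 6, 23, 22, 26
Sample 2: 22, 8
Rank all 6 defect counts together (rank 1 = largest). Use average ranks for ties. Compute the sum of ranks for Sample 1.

Sorted (descending): 26, 23, 22, 22, 8, 6
The 2 values of 22 occupy positions 3–4 → average rank (3+4)/2 = 3.5.
Sample 1 values → pooled ranks: 6→6, 23→2, 22→3.5, 26→1
Rank sum = 6 + 2 + 3.5 + 1 = 12.5

12.5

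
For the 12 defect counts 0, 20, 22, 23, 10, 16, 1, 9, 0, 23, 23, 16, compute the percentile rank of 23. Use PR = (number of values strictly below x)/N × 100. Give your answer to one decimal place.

N = 12.
Strictly below 23: 9. Equal to 23: 3.
PR = 9/12 × 100 = 75.0

75.0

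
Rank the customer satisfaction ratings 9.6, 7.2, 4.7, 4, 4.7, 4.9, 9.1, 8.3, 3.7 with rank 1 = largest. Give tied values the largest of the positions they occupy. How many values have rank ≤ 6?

5

Sorted (descending): 9.6, 9.1, 8.3, 7.2, 4.9, 4.7, 4.7, 4, 3.7
The 2 values of 4.7 occupy positions 6–7 → each gets rank 7.
Ranks ≤ 6: {1, 2, 3, 4, 5} → 5 values.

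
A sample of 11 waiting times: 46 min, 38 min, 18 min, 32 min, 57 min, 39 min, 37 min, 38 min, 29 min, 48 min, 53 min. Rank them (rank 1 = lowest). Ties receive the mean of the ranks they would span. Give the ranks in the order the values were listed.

8, 5.5, 1, 3, 11, 7, 4, 5.5, 2, 9, 10

Sorted (ascending): 18, 29, 32, 37, 38, 38, 39, 46, 48, 53, 57
The 2 values of 38 occupy positions 5–6 → average rank (5+6)/2 = 5.5.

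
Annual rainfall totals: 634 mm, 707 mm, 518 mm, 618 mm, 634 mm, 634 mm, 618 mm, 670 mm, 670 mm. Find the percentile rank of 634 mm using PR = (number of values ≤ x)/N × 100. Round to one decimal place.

66.7

N = 9.
Strictly below 634: 3. Equal to 634: 3.
PR = 6/9 × 100 = 66.7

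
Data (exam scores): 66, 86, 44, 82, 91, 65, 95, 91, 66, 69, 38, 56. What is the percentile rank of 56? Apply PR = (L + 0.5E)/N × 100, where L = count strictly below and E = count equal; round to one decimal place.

20.8

N = 12.
Strictly below 56: 2. Equal to 56: 1.
PR = (2 + 0.5·1)/12 × 100 = 20.8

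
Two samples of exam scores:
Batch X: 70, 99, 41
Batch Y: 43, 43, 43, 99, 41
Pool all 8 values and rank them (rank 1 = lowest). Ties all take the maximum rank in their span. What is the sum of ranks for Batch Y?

25

Sorted (ascending): 41, 41, 43, 43, 43, 70, 99, 99
The 2 values of 41 occupy positions 1–2 → each gets rank 2.
The 3 values of 43 occupy positions 3–5 → each gets rank 5.
The 2 values of 99 occupy positions 7–8 → each gets rank 8.
Batch Y values → pooled ranks: 43→5, 43→5, 43→5, 99→8, 41→2
Rank sum = 5 + 5 + 5 + 8 + 2 = 25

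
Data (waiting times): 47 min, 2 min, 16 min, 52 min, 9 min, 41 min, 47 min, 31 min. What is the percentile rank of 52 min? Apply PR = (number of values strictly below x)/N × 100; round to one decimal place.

N = 8.
Strictly below 52: 7. Equal to 52: 1.
PR = 7/8 × 100 = 87.5

87.5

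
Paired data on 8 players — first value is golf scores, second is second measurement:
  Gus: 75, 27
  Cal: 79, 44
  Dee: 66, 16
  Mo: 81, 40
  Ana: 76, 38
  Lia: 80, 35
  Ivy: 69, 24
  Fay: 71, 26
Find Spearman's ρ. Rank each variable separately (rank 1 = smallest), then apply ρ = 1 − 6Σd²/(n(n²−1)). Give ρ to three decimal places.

0.881

Ranks of variable 1: 4, 6, 1, 8, 5, 7, 2, 3
Ranks of variable 2: 4, 8, 1, 7, 6, 5, 2, 3
d = r₁ − r₂: 0, -2, 0, 1, -1, 2, 0, 0
d²: 0, 4, 0, 1, 1, 4, 0, 0; Σd² = 10
ρ = 1 − 6·10/(8·63) = 1 − 60/504 = 0.881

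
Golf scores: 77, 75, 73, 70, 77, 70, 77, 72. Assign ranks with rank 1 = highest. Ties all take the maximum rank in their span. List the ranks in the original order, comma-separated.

Sorted (descending): 77, 77, 77, 75, 73, 72, 70, 70
The 3 values of 77 occupy positions 1–3 → each gets rank 3.
The 2 values of 70 occupy positions 7–8 → each gets rank 8.

3, 4, 5, 8, 3, 8, 3, 6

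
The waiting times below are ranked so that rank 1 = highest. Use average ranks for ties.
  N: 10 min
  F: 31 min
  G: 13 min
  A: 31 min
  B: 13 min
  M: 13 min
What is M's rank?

4

Sorted (descending): 31, 31, 13, 13, 13, 10
The 2 values of 31 occupy positions 1–2 → average rank (1+2)/2 = 1.5.
The 3 values of 13 occupy positions 3–5 → average rank 4.
M has value 13 min → rank 4.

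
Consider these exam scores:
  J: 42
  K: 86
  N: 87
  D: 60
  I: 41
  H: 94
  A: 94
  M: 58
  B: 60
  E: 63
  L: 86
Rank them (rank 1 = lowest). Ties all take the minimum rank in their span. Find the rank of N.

9

Sorted (ascending): 41, 42, 58, 60, 60, 63, 86, 86, 87, 94, 94
The 2 values of 60 occupy positions 4–5 → each gets rank 4.
The 2 values of 86 occupy positions 7–8 → each gets rank 7.
The 2 values of 94 occupy positions 10–11 → each gets rank 10.
N has value 87 → rank 9.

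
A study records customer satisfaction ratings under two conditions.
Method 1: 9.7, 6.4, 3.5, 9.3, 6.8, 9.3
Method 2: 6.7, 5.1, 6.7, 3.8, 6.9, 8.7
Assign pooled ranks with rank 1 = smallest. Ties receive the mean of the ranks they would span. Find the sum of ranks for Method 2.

33

Sorted (ascending): 3.5, 3.8, 5.1, 6.4, 6.7, 6.7, 6.8, 6.9, 8.7, 9.3, 9.3, 9.7
The 2 values of 6.7 occupy positions 5–6 → average rank (5+6)/2 = 5.5.
The 2 values of 9.3 occupy positions 10–11 → average rank (10+11)/2 = 10.5.
Method 2 values → pooled ranks: 6.7→5.5, 5.1→3, 6.7→5.5, 3.8→2, 6.9→8, 8.7→9
Rank sum = 5.5 + 3 + 5.5 + 2 + 8 + 9 = 33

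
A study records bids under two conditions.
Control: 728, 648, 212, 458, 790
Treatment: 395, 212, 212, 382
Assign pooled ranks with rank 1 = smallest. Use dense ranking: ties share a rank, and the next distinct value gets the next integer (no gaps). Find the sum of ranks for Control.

Sorted (ascending): 212, 212, 212, 382, 395, 458, 648, 728, 790
The 3 values of 212 share dense rank 1.
Remaining distinct values take the next consecutive integers.
Control values → pooled ranks: 728→6, 648→5, 212→1, 458→4, 790→7
Rank sum = 6 + 5 + 1 + 4 + 7 = 23

23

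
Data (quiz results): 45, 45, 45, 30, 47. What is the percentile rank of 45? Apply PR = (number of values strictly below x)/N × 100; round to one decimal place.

20.0

N = 5.
Strictly below 45: 1. Equal to 45: 3.
PR = 1/5 × 100 = 20.0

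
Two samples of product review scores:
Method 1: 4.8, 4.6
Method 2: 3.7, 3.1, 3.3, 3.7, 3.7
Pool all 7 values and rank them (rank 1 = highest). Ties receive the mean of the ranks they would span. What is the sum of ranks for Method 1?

Sorted (descending): 4.8, 4.6, 3.7, 3.7, 3.7, 3.3, 3.1
The 3 values of 3.7 occupy positions 3–5 → average rank 4.
Method 1 values → pooled ranks: 4.8→1, 4.6→2
Rank sum = 1 + 2 = 3

3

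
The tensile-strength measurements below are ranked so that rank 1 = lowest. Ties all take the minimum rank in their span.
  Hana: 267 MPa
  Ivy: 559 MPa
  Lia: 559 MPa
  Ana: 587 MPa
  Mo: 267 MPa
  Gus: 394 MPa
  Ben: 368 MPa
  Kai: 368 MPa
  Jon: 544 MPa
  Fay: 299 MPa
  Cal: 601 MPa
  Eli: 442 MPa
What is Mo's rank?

Sorted (ascending): 267, 267, 299, 368, 368, 394, 442, 544, 559, 559, 587, 601
The 2 values of 267 occupy positions 1–2 → each gets rank 1.
The 2 values of 368 occupy positions 4–5 → each gets rank 4.
The 2 values of 559 occupy positions 9–10 → each gets rank 9.
Mo has value 267 MPa → rank 1.

1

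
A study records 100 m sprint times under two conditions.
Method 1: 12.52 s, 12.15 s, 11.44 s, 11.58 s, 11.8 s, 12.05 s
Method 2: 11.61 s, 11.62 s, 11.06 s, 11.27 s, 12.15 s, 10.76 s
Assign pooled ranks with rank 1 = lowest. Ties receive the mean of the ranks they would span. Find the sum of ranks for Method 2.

Sorted (ascending): 10.76, 11.06, 11.27, 11.44, 11.58, 11.61, 11.62, 11.8, 12.05, 12.15, 12.15, 12.52
The 2 values of 12.15 occupy positions 10–11 → average rank (10+11)/2 = 10.5.
Method 2 values → pooled ranks: 11.61→6, 11.62→7, 11.06→2, 11.27→3, 12.15→10.5, 10.76→1
Rank sum = 6 + 7 + 2 + 3 + 10.5 + 1 = 29.5

29.5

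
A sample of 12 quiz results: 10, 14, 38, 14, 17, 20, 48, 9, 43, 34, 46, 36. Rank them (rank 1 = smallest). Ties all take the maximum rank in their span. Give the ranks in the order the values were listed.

Sorted (ascending): 9, 10, 14, 14, 17, 20, 34, 36, 38, 43, 46, 48
The 2 values of 14 occupy positions 3–4 → each gets rank 4.

2, 4, 9, 4, 5, 6, 12, 1, 10, 7, 11, 8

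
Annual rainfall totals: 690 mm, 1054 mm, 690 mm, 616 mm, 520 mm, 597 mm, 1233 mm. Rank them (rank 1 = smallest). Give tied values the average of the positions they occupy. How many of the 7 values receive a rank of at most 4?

3

Sorted (ascending): 520, 597, 616, 690, 690, 1054, 1233
The 2 values of 690 occupy positions 4–5 → average rank (4+5)/2 = 4.5.
Ranks ≤ 4: {1, 2, 3} → 3 values.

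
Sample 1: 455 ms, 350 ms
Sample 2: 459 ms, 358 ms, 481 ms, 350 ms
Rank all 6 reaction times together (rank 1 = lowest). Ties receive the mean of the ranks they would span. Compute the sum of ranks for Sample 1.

Sorted (ascending): 350, 350, 358, 455, 459, 481
The 2 values of 350 occupy positions 1–2 → average rank (1+2)/2 = 1.5.
Sample 1 values → pooled ranks: 455→4, 350→1.5
Rank sum = 4 + 1.5 = 5.5

5.5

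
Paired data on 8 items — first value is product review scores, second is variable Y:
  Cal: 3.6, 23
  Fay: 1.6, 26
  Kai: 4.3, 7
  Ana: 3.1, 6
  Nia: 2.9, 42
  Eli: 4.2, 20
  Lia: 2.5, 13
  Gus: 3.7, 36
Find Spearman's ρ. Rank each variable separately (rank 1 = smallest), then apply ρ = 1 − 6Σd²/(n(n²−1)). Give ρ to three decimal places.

Ranks of variable 1: 5, 1, 8, 4, 3, 7, 2, 6
Ranks of variable 2: 5, 6, 2, 1, 8, 4, 3, 7
d = r₁ − r₂: 0, -5, 6, 3, -5, 3, -1, -1
d²: 0, 25, 36, 9, 25, 9, 1, 1; Σd² = 106
ρ = 1 − 6·106/(8·63) = 1 − 636/504 = -0.262

-0.262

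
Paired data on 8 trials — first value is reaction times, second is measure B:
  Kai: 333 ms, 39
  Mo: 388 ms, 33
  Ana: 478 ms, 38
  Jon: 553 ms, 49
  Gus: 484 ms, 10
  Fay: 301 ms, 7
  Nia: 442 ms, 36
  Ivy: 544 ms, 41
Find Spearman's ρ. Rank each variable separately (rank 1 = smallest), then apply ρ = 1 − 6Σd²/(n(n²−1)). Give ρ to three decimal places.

Ranks of variable 1: 2, 3, 5, 8, 6, 1, 4, 7
Ranks of variable 2: 6, 3, 5, 8, 2, 1, 4, 7
d = r₁ − r₂: -4, 0, 0, 0, 4, 0, 0, 0
d²: 16, 0, 0, 0, 16, 0, 0, 0; Σd² = 32
ρ = 1 − 6·32/(8·63) = 1 − 192/504 = 0.619

0.619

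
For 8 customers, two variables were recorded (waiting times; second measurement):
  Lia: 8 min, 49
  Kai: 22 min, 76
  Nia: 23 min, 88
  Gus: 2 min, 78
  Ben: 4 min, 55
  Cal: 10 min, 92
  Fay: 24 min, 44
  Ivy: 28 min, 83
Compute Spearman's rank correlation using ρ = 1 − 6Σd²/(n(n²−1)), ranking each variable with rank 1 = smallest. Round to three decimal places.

Ranks of variable 1: 3, 5, 6, 1, 2, 4, 7, 8
Ranks of variable 2: 2, 4, 7, 5, 3, 8, 1, 6
d = r₁ − r₂: 1, 1, -1, -4, -1, -4, 6, 2
d²: 1, 1, 1, 16, 1, 16, 36, 4; Σd² = 76
ρ = 1 − 6·76/(8·63) = 1 − 456/504 = 0.095

0.095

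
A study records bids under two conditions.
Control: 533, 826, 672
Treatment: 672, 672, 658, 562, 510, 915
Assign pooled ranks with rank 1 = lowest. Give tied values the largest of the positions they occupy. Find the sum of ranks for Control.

17

Sorted (ascending): 510, 533, 562, 658, 672, 672, 672, 826, 915
The 3 values of 672 occupy positions 5–7 → each gets rank 7.
Control values → pooled ranks: 533→2, 826→8, 672→7
Rank sum = 2 + 8 + 7 = 17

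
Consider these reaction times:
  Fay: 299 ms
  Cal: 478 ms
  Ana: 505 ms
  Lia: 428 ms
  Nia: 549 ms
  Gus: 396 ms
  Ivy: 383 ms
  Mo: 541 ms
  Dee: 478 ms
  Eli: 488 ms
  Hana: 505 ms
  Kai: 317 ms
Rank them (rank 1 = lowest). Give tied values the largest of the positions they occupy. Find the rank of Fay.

Sorted (ascending): 299, 317, 383, 396, 428, 478, 478, 488, 505, 505, 541, 549
The 2 values of 478 occupy positions 6–7 → each gets rank 7.
The 2 values of 505 occupy positions 9–10 → each gets rank 10.
Fay has value 299 ms → rank 1.

1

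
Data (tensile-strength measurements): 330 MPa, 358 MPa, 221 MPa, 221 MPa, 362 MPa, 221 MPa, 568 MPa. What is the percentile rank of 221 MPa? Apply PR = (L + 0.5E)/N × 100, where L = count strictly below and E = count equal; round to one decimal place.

N = 7.
Strictly below 221: 0. Equal to 221: 3.
PR = (0 + 0.5·3)/7 × 100 = 21.4

21.4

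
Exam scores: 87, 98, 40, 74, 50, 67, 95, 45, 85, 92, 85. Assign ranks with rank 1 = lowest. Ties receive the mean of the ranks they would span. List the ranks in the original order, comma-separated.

8, 11, 1, 5, 3, 4, 10, 2, 6.5, 9, 6.5

Sorted (ascending): 40, 45, 50, 67, 74, 85, 85, 87, 92, 95, 98
The 2 values of 85 occupy positions 6–7 → average rank (6+7)/2 = 6.5.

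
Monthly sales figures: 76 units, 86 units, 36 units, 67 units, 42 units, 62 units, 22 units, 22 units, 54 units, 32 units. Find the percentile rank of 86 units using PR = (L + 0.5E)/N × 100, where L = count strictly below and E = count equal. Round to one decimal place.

95.0

N = 10.
Strictly below 86: 9. Equal to 86: 1.
PR = (9 + 0.5·1)/10 × 100 = 95.0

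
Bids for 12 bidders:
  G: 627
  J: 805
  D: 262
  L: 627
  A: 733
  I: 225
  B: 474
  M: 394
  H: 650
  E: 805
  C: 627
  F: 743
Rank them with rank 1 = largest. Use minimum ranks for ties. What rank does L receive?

Sorted (descending): 805, 805, 743, 733, 650, 627, 627, 627, 474, 394, 262, 225
The 2 values of 805 occupy positions 1–2 → each gets rank 1.
The 3 values of 627 occupy positions 6–8 → each gets rank 6.
L has value 627 → rank 6.

6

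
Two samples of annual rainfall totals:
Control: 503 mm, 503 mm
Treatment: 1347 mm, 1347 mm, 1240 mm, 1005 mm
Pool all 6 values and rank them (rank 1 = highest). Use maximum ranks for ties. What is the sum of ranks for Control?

12

Sorted (descending): 1347, 1347, 1240, 1005, 503, 503
The 2 values of 1347 occupy positions 1–2 → each gets rank 2.
The 2 values of 503 occupy positions 5–6 → each gets rank 6.
Control values → pooled ranks: 503→6, 503→6
Rank sum = 6 + 6 = 12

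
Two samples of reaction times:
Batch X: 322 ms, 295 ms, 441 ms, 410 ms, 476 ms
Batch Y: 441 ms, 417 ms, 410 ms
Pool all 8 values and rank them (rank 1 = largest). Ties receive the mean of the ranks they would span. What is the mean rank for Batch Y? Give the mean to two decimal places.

4.00

Sorted (descending): 476, 441, 441, 417, 410, 410, 322, 295
The 2 values of 441 occupy positions 2–3 → average rank (2+3)/2 = 2.5.
The 2 values of 410 occupy positions 5–6 → average rank (5+6)/2 = 5.5.
Batch Y values → pooled ranks: 441→2.5, 417→4, 410→5.5
Mean rank = (2.5 + 4 + 5.5) / 3 = 4.00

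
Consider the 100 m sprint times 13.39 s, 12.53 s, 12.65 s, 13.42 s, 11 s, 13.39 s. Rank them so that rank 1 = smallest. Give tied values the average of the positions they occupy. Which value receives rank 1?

11

Sorted (ascending): 11, 12.53, 12.65, 13.39, 13.39, 13.42
The 2 values of 13.39 occupy positions 4–5 → average rank (4+5)/2 = 4.5.
Rank 1 → value 11.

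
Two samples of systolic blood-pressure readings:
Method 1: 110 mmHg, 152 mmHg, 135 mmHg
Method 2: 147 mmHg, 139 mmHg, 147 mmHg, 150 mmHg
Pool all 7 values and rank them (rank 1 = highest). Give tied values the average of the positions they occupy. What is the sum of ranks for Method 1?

14

Sorted (descending): 152, 150, 147, 147, 139, 135, 110
The 2 values of 147 occupy positions 3–4 → average rank (3+4)/2 = 3.5.
Method 1 values → pooled ranks: 110→7, 152→1, 135→6
Rank sum = 7 + 1 + 6 = 14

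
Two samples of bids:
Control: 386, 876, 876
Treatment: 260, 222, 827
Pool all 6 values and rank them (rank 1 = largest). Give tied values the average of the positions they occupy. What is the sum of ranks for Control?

7

Sorted (descending): 876, 876, 827, 386, 260, 222
The 2 values of 876 occupy positions 1–2 → average rank (1+2)/2 = 1.5.
Control values → pooled ranks: 386→4, 876→1.5, 876→1.5
Rank sum = 4 + 1.5 + 1.5 = 7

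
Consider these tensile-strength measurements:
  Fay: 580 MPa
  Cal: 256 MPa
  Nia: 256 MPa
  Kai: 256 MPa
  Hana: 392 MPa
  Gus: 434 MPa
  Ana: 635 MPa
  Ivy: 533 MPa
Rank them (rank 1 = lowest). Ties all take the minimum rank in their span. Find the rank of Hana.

Sorted (ascending): 256, 256, 256, 392, 434, 533, 580, 635
The 3 values of 256 occupy positions 1–3 → each gets rank 1.
Hana has value 392 MPa → rank 4.

4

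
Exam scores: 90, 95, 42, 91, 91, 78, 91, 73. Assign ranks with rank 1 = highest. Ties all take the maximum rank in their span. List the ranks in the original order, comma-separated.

Sorted (descending): 95, 91, 91, 91, 90, 78, 73, 42
The 3 values of 91 occupy positions 2–4 → each gets rank 4.

5, 1, 8, 4, 4, 6, 4, 7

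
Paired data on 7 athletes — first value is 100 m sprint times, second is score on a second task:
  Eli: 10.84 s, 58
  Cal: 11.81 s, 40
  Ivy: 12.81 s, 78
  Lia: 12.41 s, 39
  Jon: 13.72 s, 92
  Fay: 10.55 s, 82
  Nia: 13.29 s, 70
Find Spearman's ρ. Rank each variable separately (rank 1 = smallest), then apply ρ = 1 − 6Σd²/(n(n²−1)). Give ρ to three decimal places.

0.286

Ranks of variable 1: 2, 3, 5, 4, 7, 1, 6
Ranks of variable 2: 3, 2, 5, 1, 7, 6, 4
d = r₁ − r₂: -1, 1, 0, 3, 0, -5, 2
d²: 1, 1, 0, 9, 0, 25, 4; Σd² = 40
ρ = 1 − 6·40/(7·48) = 1 − 240/336 = 0.286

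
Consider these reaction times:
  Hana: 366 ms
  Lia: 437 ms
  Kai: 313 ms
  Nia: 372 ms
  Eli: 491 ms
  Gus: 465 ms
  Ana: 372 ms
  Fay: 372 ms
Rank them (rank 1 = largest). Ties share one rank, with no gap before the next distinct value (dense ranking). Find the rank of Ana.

4

Sorted (descending): 491, 465, 437, 372, 372, 372, 366, 313
The 3 values of 372 share dense rank 4.
Remaining distinct values take the next consecutive integers.
Ana has value 372 ms → rank 4.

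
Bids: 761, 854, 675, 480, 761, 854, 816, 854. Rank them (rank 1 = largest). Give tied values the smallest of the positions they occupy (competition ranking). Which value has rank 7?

675

Sorted (descending): 854, 854, 854, 816, 761, 761, 675, 480
The 3 values of 854 occupy positions 1–3 → each gets rank 1.
The 2 values of 761 occupy positions 5–6 → each gets rank 5.
Rank 7 → value 675.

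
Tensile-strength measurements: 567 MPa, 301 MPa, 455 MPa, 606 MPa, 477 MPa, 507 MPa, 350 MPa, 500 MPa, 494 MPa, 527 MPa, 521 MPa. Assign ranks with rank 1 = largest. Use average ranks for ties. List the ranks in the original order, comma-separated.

2, 11, 9, 1, 8, 5, 10, 6, 7, 3, 4

Sorted (descending): 606, 567, 527, 521, 507, 500, 494, 477, 455, 350, 301
No ties — each value takes its position as its rank.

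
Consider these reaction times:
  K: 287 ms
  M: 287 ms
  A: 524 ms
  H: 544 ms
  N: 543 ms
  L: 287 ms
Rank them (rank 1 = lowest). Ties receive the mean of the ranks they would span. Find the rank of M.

2

Sorted (ascending): 287, 287, 287, 524, 543, 544
The 3 values of 287 occupy positions 1–3 → average rank 2.
M has value 287 ms → rank 2.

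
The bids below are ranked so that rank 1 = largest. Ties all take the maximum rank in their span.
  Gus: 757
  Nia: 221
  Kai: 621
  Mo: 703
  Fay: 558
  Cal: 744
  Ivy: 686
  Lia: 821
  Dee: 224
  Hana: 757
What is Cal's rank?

Sorted (descending): 821, 757, 757, 744, 703, 686, 621, 558, 224, 221
The 2 values of 757 occupy positions 2–3 → each gets rank 3.
Cal has value 744 → rank 4.

4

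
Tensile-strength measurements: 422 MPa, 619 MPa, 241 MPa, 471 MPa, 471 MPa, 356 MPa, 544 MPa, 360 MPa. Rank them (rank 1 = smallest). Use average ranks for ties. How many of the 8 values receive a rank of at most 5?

Sorted (ascending): 241, 356, 360, 422, 471, 471, 544, 619
The 2 values of 471 occupy positions 5–6 → average rank (5+6)/2 = 5.5.
Ranks ≤ 5: {1, 2, 3, 4} → 4 values.

4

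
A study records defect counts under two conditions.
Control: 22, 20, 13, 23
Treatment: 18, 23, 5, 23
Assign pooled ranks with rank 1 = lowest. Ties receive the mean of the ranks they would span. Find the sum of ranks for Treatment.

Sorted (ascending): 5, 13, 18, 20, 22, 23, 23, 23
The 3 values of 23 occupy positions 6–8 → average rank 7.
Treatment values → pooled ranks: 18→3, 23→7, 5→1, 23→7
Rank sum = 3 + 7 + 1 + 7 = 18

18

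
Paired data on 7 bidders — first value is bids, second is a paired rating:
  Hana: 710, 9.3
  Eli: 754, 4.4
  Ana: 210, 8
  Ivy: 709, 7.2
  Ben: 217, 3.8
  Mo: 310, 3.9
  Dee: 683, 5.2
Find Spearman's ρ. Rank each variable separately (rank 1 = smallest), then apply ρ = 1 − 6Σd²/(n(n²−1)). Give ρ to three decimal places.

0.214

Ranks of variable 1: 6, 7, 1, 5, 2, 3, 4
Ranks of variable 2: 7, 3, 6, 5, 1, 2, 4
d = r₁ − r₂: -1, 4, -5, 0, 1, 1, 0
d²: 1, 16, 25, 0, 1, 1, 0; Σd² = 44
ρ = 1 − 6·44/(7·48) = 1 − 264/336 = 0.214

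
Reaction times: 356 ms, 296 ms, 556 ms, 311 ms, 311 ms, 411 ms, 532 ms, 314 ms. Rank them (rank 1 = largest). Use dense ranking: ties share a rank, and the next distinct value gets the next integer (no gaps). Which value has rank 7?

296

Sorted (descending): 556, 532, 411, 356, 314, 311, 311, 296
The 2 values of 311 share dense rank 6.
Remaining distinct values take the next consecutive integers.
Rank 7 → value 296.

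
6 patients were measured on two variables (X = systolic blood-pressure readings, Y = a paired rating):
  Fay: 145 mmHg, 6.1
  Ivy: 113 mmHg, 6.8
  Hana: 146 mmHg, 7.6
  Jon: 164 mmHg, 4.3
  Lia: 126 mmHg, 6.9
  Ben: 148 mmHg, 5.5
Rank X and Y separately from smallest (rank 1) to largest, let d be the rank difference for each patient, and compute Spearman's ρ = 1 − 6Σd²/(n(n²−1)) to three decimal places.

Ranks of variable 1: 3, 1, 4, 6, 2, 5
Ranks of variable 2: 3, 4, 6, 1, 5, 2
d = r₁ − r₂: 0, -3, -2, 5, -3, 3
d²: 0, 9, 4, 25, 9, 9; Σd² = 56
ρ = 1 − 6·56/(6·35) = 1 − 336/210 = -0.600

-0.600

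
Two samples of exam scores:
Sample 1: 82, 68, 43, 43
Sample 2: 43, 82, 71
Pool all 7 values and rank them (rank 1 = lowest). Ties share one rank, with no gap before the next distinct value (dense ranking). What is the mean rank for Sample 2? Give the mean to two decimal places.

2.67

Sorted (ascending): 43, 43, 43, 68, 71, 82, 82
The 3 values of 43 share dense rank 1.
The 2 values of 82 share dense rank 4.
Remaining distinct values take the next consecutive integers.
Sample 2 values → pooled ranks: 43→1, 82→4, 71→3
Mean rank = (1 + 4 + 3) / 3 = 2.67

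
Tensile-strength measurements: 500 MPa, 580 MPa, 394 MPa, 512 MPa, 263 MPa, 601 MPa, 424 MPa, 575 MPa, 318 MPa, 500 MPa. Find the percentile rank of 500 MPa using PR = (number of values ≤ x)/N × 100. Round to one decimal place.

60.0

N = 10.
Strictly below 500: 4. Equal to 500: 2.
PR = 6/10 × 100 = 60.0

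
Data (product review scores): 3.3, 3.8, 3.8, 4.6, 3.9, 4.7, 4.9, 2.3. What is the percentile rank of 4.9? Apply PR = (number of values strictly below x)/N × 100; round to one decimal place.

87.5

N = 8.
Strictly below 4.9: 7. Equal to 4.9: 1.
PR = 7/8 × 100 = 87.5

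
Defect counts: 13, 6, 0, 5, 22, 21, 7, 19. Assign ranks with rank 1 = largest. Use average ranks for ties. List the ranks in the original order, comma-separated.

Sorted (descending): 22, 21, 19, 13, 7, 6, 5, 0
No ties — each value takes its position as its rank.

4, 6, 8, 7, 1, 2, 5, 3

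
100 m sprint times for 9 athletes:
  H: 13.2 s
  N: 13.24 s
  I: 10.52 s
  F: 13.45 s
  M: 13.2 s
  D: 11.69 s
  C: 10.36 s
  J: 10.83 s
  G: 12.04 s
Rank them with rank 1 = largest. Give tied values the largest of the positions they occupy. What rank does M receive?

Sorted (descending): 13.45, 13.24, 13.2, 13.2, 12.04, 11.69, 10.83, 10.52, 10.36
The 2 values of 13.2 occupy positions 3–4 → each gets rank 4.
M has value 13.2 s → rank 4.

4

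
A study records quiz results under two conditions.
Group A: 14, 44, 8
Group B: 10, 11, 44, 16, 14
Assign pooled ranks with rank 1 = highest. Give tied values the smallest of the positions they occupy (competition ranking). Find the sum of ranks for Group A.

13

Sorted (descending): 44, 44, 16, 14, 14, 11, 10, 8
The 2 values of 44 occupy positions 1–2 → each gets rank 1.
The 2 values of 14 occupy positions 4–5 → each gets rank 4.
Group A values → pooled ranks: 14→4, 44→1, 8→8
Rank sum = 4 + 1 + 8 = 13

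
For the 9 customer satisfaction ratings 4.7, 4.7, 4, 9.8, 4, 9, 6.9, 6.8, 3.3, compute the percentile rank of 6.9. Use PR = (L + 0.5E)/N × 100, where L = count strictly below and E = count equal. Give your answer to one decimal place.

72.2

N = 9.
Strictly below 6.9: 6. Equal to 6.9: 1.
PR = (6 + 0.5·1)/9 × 100 = 72.2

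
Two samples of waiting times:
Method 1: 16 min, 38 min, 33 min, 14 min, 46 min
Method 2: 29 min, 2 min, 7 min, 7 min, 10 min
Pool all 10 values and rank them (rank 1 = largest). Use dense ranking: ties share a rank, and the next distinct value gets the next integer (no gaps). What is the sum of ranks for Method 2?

36

Sorted (descending): 46, 38, 33, 29, 16, 14, 10, 7, 7, 2
The 2 values of 7 share dense rank 8.
Remaining distinct values take the next consecutive integers.
Method 2 values → pooled ranks: 29→4, 2→9, 7→8, 7→8, 10→7
Rank sum = 4 + 9 + 8 + 8 + 7 = 36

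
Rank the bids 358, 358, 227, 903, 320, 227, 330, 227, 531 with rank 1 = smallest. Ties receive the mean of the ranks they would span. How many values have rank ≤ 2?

3

Sorted (ascending): 227, 227, 227, 320, 330, 358, 358, 531, 903
The 3 values of 227 occupy positions 1–3 → average rank 2.
The 2 values of 358 occupy positions 6–7 → average rank (6+7)/2 = 6.5.
Ranks ≤ 2: {2, 2, 2} → 3 values.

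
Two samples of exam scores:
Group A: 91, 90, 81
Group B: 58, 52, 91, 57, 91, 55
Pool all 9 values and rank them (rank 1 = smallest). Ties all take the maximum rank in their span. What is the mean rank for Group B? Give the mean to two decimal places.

4.67

Sorted (ascending): 52, 55, 57, 58, 81, 90, 91, 91, 91
The 3 values of 91 occupy positions 7–9 → each gets rank 9.
Group B values → pooled ranks: 58→4, 52→1, 91→9, 57→3, 91→9, 55→2
Mean rank = (4 + 1 + 9 + 3 + 9 + 2) / 6 = 4.67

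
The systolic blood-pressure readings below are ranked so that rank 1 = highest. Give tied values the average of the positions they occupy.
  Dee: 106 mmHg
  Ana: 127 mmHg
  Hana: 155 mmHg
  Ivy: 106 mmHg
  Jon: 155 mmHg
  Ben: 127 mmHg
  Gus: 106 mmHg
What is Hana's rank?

1.5

Sorted (descending): 155, 155, 127, 127, 106, 106, 106
The 2 values of 155 occupy positions 1–2 → average rank (1+2)/2 = 1.5.
The 2 values of 127 occupy positions 3–4 → average rank (3+4)/2 = 3.5.
The 3 values of 106 occupy positions 5–7 → average rank 6.
Hana has value 155 mmHg → rank 1.5.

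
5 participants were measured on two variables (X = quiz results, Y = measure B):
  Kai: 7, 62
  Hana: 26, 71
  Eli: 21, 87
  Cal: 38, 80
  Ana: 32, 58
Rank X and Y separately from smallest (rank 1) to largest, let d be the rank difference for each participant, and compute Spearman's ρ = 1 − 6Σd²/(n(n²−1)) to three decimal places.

Ranks of variable 1: 1, 3, 2, 5, 4
Ranks of variable 2: 2, 3, 5, 4, 1
d = r₁ − r₂: -1, 0, -3, 1, 3
d²: 1, 0, 9, 1, 9; Σd² = 20
ρ = 1 − 6·20/(5·24) = 1 − 120/120 = 0.000

0.000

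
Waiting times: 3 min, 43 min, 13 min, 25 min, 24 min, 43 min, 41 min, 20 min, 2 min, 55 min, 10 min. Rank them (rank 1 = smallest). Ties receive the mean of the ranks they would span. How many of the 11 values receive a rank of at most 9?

8

Sorted (ascending): 2, 3, 10, 13, 20, 24, 25, 41, 43, 43, 55
The 2 values of 43 occupy positions 9–10 → average rank (9+10)/2 = 9.5.
Ranks ≤ 9: {1, 2, 3, 4, 5, 6, 7, 8} → 8 values.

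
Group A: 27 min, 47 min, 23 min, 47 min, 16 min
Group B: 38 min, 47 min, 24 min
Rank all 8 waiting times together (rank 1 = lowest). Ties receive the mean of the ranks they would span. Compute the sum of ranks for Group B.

Sorted (ascending): 16, 23, 24, 27, 38, 47, 47, 47
The 3 values of 47 occupy positions 6–8 → average rank 7.
Group B values → pooled ranks: 38→5, 47→7, 24→3
Rank sum = 5 + 7 + 3 = 15

15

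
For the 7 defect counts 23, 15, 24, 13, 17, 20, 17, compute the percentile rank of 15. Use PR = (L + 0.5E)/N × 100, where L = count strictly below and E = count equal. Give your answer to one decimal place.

21.4

N = 7.
Strictly below 15: 1. Equal to 15: 1.
PR = (1 + 0.5·1)/7 × 100 = 21.4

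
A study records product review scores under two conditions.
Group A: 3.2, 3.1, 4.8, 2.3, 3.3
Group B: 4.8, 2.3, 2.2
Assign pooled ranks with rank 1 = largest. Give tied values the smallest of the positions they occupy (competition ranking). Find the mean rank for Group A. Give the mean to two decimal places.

3.80

Sorted (descending): 4.8, 4.8, 3.3, 3.2, 3.1, 2.3, 2.3, 2.2
The 2 values of 4.8 occupy positions 1–2 → each gets rank 1.
The 2 values of 2.3 occupy positions 6–7 → each gets rank 6.
Group A values → pooled ranks: 3.2→4, 3.1→5, 4.8→1, 2.3→6, 3.3→3
Mean rank = (4 + 5 + 1 + 6 + 3) / 5 = 3.80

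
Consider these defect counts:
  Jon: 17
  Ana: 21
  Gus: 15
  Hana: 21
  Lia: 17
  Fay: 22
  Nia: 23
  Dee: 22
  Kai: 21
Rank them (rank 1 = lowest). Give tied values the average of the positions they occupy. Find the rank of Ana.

5

Sorted (ascending): 15, 17, 17, 21, 21, 21, 22, 22, 23
The 2 values of 17 occupy positions 2–3 → average rank (2+3)/2 = 2.5.
The 3 values of 21 occupy positions 4–6 → average rank 5.
The 2 values of 22 occupy positions 7–8 → average rank (7+8)/2 = 7.5.
Ana has value 21 → rank 5.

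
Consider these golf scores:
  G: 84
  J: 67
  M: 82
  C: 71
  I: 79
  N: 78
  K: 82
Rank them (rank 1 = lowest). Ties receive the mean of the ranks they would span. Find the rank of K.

5.5

Sorted (ascending): 67, 71, 78, 79, 82, 82, 84
The 2 values of 82 occupy positions 5–6 → average rank (5+6)/2 = 5.5.
K has value 82 → rank 5.5.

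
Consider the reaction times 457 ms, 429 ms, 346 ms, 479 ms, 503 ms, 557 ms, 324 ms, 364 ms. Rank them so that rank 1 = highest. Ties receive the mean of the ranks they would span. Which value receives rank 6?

Sorted (descending): 557, 503, 479, 457, 429, 364, 346, 324
No ties — each value takes its position as its rank.
Rank 6 → value 364.

364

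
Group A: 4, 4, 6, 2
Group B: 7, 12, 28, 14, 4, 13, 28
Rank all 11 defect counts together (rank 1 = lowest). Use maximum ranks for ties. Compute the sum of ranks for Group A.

Sorted (ascending): 2, 4, 4, 4, 6, 7, 12, 13, 14, 28, 28
The 3 values of 4 occupy positions 2–4 → each gets rank 4.
The 2 values of 28 occupy positions 10–11 → each gets rank 11.
Group A values → pooled ranks: 4→4, 4→4, 6→5, 2→1
Rank sum = 4 + 4 + 5 + 1 = 14

14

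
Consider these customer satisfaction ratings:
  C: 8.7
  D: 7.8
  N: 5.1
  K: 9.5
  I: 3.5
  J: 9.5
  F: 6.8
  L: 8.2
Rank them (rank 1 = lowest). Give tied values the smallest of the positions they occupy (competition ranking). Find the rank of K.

7

Sorted (ascending): 3.5, 5.1, 6.8, 7.8, 8.2, 8.7, 9.5, 9.5
The 2 values of 9.5 occupy positions 7–8 → each gets rank 7.
K has value 9.5 → rank 7.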